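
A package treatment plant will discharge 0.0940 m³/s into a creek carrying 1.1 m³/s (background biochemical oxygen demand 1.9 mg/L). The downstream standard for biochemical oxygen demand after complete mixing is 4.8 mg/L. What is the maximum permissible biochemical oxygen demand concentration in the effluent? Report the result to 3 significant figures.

38.7 mg/L

At the limit, (Qr·Cr + Qe·Cₑ)/(Qr + Qe) = 4.8:
Cₑ = (1.194·4.8 − 1.100·1.900) / 0.09400 = 38.74 mg/L.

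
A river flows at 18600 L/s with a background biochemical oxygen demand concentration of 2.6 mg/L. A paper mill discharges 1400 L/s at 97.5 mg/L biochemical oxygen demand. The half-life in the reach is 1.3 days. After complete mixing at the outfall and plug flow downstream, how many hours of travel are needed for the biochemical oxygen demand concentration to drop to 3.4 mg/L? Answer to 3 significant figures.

45.0 h

Flow-weighted average: C = (18600·2.600 + 1400·97.50) / 20000 = 184900/20000 = 9.243 mg/L.
Half-life 1.3 d → k = ln 2 / 1.3 = 0.5332 d⁻¹.
9.243·exp(−k·t) = 3.4 → t = ln(9.243/3.4)/k = 162100 s = 45.02 h.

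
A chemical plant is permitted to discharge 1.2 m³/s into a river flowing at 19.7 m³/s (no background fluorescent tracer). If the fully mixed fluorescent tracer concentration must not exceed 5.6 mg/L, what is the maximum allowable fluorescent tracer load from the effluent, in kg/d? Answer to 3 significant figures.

Mass balance at the limit: 19.70·0 + 1.200·Cₑ = 20.90·5.6 → Cₑ = 97.53 mg/L.
Load = 1.200 m³/s × 97.53 g/m³ × 86 400 s/d = 10110 kg/d.

10100 kg/d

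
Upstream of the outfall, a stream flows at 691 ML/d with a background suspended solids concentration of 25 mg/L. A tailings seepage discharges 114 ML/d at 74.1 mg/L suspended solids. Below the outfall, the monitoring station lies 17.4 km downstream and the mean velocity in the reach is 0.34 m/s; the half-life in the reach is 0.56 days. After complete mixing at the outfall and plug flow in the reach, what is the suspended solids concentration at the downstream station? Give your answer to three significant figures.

15.4 mg/L

After mixing, C = (691.0·25.00 + 114.0·74.10) / 805.0 = 25720/805.0 = 31.95 mg/L.
Travel time t = 17.4·1000 / 0.34 = 51180 s = 14.22 h.
Half-life 0.56 d → k = ln 2 / 0.56 = 1.238 d⁻¹.
First-order decay: C = 31.95·exp(−k·t) = 31.95·0.4804 = 15.35 mg/L.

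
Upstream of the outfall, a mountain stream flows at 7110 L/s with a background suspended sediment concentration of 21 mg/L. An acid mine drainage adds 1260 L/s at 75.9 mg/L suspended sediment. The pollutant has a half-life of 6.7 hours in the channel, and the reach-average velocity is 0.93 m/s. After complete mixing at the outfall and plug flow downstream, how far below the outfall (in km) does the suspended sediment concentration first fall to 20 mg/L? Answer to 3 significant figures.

12.3 km

Mixed concentration C = ΣQC/ΣQ = (7110·21.00 + 1260·75.90) / 8370 = 244900/8370 = 29.26 mg/L.
Half-life 6.7 h → k = ln 2 / 6.7 = 0.1035 h⁻¹ = 2.483 d⁻¹.
Set 29.26·exp(−k·t) = 20 → t = ln(29.26/20)/k = 13250 s = 3.679 h.
Distance = v·t = 0.93·13250 = 12320 m = 12.32 km.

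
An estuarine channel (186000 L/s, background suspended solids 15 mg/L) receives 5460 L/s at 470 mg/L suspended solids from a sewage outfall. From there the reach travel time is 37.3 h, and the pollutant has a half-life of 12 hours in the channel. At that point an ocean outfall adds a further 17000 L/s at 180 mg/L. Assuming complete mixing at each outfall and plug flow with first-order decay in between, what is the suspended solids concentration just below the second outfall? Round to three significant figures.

Mixed concentration C = ΣQC/ΣQ = (186000·15.00 + 5460·470.0) / 191500 = 5356000/191500 = 27.98 mg/L; combined flow 191500 L/s.
Half-life 12 h → k = ln 2 / 12 = 0.05776 h⁻¹ = 1.386 d⁻¹.
After decay, C = 27.98 × e^(−kt) = 27.98 × 0.1160 = 3.244 mg/L.
Second outfall: C = (191500·3.244 + 17000·180.0)/208500 = 17.66 mg/L.

17.7 mg/L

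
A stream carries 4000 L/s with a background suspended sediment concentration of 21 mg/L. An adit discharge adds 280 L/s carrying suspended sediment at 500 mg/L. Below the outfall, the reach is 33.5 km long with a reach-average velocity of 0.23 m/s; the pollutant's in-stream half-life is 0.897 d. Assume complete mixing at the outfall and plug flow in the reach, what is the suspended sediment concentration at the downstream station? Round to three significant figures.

Conservation of mass: C = (4000·21.00 + 280.0·500.0) / 4280 = 224000/4280 = 52.34 mg/L.
Travel time t = 33.5·1000 / 0.23 = 145700 s = 40.46 h.
Half-life 0.897 d → k = ln 2 / 0.897 = 0.7727 d⁻¹.
Applying C = C₀e^(−kt): 52.34 × 0.2718 = 14.23 mg/L.

14.2 mg/L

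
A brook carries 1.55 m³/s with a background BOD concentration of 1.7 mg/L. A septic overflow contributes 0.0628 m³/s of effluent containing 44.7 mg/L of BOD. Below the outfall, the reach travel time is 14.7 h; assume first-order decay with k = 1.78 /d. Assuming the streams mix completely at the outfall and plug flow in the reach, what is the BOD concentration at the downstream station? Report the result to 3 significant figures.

Mixed concentration C = ΣQC/ΣQ = (1.550·1.700 + 0.06280·44.70) / 1.613 = 5.442/1.613 = 3.374 mg/L.
After decay, C = 3.374 × e^(−kt) = 3.374 × 0.3361 = 1.134 mg/L.

1.13 mg/L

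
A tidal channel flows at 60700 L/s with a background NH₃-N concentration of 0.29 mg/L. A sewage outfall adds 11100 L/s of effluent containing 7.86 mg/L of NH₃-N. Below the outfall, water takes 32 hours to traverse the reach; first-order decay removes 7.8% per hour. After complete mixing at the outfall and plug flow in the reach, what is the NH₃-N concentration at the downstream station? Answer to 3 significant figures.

Mass balance: C = (60700·0.2900 + 11100·7.860) / 71800 = 104800/71800 = 1.460 mg/L.
7.8%/h lost → k = −ln(1 − 0.078) = 0.08121 h⁻¹.
Applying C = C₀e^(−kt): 1.460 × 0.07437 = 0.1086 mg/L.

0.109 mg/L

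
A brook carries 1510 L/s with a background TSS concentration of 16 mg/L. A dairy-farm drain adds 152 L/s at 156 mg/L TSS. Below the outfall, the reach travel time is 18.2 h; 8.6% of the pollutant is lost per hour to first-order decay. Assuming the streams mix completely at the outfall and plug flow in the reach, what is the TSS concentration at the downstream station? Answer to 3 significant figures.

5.61 mg/L

Mixed concentration C = ΣQC/ΣQ = (1510·16.00 + 152.0·156.0) / 1662 = 47870/1662 = 28.80 mg/L.
8.6%/h lost → k = −ln(1 − 0.086) = 0.08992 h⁻¹.
Decay over the reach: 28.80·exp(−kt) = 28.80·0.1946 = 5.606 mg/L.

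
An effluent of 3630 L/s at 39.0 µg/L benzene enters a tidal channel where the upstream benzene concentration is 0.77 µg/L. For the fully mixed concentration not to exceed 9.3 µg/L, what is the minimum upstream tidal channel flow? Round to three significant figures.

12600 L/s

Set C_mix = 9.3: (Q·0.7700 + 3630·39.00) / (Q + 3630) = 9.3
→ Q = 3630·(39.00 − 9.3)/(9.3 − 0.7700) = 12640 L/s.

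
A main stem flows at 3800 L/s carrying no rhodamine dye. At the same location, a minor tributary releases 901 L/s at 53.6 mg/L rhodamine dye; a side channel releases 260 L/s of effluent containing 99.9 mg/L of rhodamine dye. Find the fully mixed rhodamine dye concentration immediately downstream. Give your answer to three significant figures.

Conservation of mass: C = (3800·0 + 901.0·53.60 + 260.0·99.90) / 4961 = 74270/4961 = 14.97 mg/L.

15.0 mg/L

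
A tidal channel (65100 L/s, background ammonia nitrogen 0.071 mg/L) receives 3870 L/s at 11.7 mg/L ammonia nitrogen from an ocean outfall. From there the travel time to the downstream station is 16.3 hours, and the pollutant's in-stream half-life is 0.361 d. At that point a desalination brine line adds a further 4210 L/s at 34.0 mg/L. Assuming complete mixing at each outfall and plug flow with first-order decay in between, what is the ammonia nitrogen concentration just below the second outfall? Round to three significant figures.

Conservation of mass: C = (65100·0.07100 + 3870·11.70) / 68970 = 49900/68970 = 0.7235 mg/L; combined flow 68970 L/s.
Half-life 0.361 d → k = ln 2 / 0.361 = 1.920 d⁻¹.
First-order decay: C = 0.7235·exp(−k·t) = 0.7235·0.2714 = 0.1964 mg/L.
Second outfall: C = (68970·0.1964 + 4210·34.00)/73180 = 2.141 mg/L.

2.14 mg/L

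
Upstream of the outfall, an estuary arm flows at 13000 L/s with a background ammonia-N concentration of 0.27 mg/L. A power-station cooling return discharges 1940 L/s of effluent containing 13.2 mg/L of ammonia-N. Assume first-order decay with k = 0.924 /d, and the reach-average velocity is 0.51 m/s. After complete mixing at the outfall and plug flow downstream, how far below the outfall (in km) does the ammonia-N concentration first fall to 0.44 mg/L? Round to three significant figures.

Conservation of mass: C = (13000·0.2700 + 1940·13.20) / 14940 = 29120/14940 = 1.949 mg/L.
Set 1.949·exp(−k·t) = 0.44 → t = ln(1.949/0.44)/k = 139200 s = 38.66 h.
Distance = v·t = 0.51·139200 = 70970 m = 70.97 km.

71.0 km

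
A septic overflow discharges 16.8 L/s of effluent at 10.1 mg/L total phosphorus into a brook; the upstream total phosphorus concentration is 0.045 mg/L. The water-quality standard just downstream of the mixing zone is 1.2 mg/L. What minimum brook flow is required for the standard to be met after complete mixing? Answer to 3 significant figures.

129 L/s

Set C_mix = 1.2: (Q·0.04500 + 16.80·10.10) / (Q + 16.80) = 1.2
→ Q = 16.80·(10.10 − 1.2)/(1.2 − 0.04500) = 129.5 L/s.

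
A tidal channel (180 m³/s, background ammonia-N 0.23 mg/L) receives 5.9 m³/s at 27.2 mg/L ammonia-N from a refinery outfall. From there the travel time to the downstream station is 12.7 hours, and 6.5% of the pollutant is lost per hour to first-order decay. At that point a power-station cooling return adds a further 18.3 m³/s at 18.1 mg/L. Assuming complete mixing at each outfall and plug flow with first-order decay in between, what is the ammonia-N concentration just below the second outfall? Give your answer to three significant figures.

2.04 mg/L

Conservation of mass: C = (180.0·0.2300 + 5.900·27.20) / 185.9 = 201.9/185.9 = 1.086 mg/L; combined flow 185.9 m³/s.
6.5%/h lost → k = −ln(1 − 0.065) = 0.06721 h⁻¹.
After decay, C = 1.086 × e^(−kt) = 1.086 × 0.4259 = 0.4625 mg/L.
Second outfall: C = (185.9·0.4625 + 18.30·18.10)/204.2 = 2.043 mg/L.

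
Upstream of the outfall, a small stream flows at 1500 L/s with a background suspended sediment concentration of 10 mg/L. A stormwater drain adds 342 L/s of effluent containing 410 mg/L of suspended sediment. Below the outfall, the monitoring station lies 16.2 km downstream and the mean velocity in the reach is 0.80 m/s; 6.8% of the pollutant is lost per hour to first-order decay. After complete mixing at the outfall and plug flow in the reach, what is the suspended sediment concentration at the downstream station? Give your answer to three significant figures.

Mixed concentration C = ΣQC/ΣQ = (1500·10.00 + 342.0·410.0) / 1842 = 155200/1842 = 84.27 mg/L.
Travel time t = 16.2·1000 / 0.80 = 20250 s = 5.625 h.
6.8%/h lost → k = −ln(1 − 0.068) = 0.07042 h⁻¹.
First-order decay: C = 84.27·exp(−k·t) = 84.27·0.6729 = 56.71 mg/L.

56.7 mg/L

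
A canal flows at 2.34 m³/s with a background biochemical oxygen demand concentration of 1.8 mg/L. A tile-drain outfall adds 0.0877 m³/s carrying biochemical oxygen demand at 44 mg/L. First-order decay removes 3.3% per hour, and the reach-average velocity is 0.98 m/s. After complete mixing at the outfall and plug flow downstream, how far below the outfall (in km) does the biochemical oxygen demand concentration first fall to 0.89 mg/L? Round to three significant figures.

139 km

Conservation of mass: C = (2.340·1.800 + 0.08770·44.00) / 2.428 = 8.071/2.428 = 3.324 mg/L.
3.3%/h lost → k = −ln(1 − 0.033) = 0.03356 h⁻¹.
Set 3.324·exp(−k·t) = 0.89 → t = ln(3.324/0.89)/k = 141400 s = 39.27 h.
Distance = v·t = 0.98·141400 = 138600 m = 138.6 km.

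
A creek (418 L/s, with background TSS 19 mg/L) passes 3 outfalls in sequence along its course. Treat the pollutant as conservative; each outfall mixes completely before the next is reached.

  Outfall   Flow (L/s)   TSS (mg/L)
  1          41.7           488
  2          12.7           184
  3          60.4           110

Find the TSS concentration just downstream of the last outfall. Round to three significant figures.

70.0 mg/L

Outfall 1: combined Q = 459.7 L/s; C = (418.0·19.00 + 41.70·488.0)/459.7 = 61.54 mg/L.
Outfall 2: combined Q = 472.4 L/s; C = (459.7·61.54 + 12.70·184.0)/472.4 = 64.84 mg/L.
Outfall 3: combined Q = 532.8 L/s; C = (472.4·64.84 + 60.40·110.0)/532.8 = 69.96 mg/L.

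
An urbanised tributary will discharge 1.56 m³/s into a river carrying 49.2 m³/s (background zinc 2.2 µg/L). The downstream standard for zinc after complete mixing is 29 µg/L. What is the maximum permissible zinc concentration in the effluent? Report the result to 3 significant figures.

At the limit, (Qr·Cr + Qe·Cₑ)/(Qr + Qe) = 29:
Cₑ = (50.76·29 − 49.20·2.200) / 1.560 = 874.2 µg/L.

874 µg/L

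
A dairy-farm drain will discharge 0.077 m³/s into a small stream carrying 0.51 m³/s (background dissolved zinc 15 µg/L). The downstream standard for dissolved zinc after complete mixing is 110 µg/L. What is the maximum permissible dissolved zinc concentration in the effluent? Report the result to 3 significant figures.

739 µg/L

At the limit, (Qr·Cr + Qe·Cₑ)/(Qr + Qe) = 110:
Cₑ = (0.5870·110 − 0.5100·15.00) / 0.07700 = 739.2 µg/L.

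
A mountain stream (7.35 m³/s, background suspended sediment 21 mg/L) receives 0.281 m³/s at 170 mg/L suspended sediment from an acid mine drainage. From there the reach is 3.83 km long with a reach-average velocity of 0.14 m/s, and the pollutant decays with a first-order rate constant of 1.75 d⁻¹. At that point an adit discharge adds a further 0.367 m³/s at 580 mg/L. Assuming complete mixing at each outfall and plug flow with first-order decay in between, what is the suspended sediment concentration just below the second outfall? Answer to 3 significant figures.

41.1 mg/L

After mixing, C = (7.350·21.00 + 0.2810·170.0) / 7.631 = 202.1/7.631 = 26.49 mg/L; combined flow 7.631 m³/s.
Travel time t = 3.83·1000 / 0.14 = 27360 s = 7.599 h.
After decay, C = 26.49 × e^(−kt) = 26.49 × 0.5746 = 15.22 mg/L.
Second outfall: C = (7.631·15.22 + 0.3670·580.0)/7.998 = 41.13 mg/L.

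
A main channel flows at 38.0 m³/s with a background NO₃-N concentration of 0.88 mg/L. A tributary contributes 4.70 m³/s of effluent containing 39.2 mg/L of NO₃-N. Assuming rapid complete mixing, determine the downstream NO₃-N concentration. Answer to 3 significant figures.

5.10 mg/L

Conservation of mass: C = (38.00·0.8800 + 4.700·39.20) / 42.70 = 217.7/42.70 = 5.098 mg/L.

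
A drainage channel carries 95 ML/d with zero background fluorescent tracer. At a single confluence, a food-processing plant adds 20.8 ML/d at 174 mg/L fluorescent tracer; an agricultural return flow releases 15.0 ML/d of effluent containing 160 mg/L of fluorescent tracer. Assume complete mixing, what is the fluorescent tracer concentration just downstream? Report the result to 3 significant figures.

46.0 mg/L

Conservation of mass: C = (95.00·0 + 20.80·174.0 + 15.00·160.0) / 130.8 = 6019/130.8 = 46.02 mg/L.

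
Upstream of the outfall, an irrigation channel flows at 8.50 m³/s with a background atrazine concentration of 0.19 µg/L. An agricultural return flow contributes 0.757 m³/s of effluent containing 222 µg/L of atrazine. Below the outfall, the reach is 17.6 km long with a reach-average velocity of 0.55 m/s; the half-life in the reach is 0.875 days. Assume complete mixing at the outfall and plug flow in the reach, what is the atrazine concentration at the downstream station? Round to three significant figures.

Mass balance: C = (8.500·0.1900 + 0.7570·222.0) / 9.257 = 169.7/9.257 = 18.33 µg/L.
Travel time t = 17.6·1000 / 0.55 = 32000 s = 8.889 h.
Half-life 0.875 d → k = ln 2 / 0.875 = 0.7922 d⁻¹.
After decay, C = 18.33 × e^(−kt) = 18.33 × 0.7457 = 13.67 µg/L.

13.7 µg/L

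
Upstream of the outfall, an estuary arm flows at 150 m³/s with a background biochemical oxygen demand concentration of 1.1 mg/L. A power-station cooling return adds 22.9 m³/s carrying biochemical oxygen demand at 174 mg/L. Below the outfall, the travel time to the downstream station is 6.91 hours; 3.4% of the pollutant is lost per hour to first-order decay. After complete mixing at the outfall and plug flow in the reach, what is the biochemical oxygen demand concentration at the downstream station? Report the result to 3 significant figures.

18.9 mg/L

After mixing, C = (150.0·1.100 + 22.90·174.0) / 172.9 = 4150/172.9 = 24.00 mg/L.
3.4%/h lost → k = −ln(1 − 0.034) = 0.03459 h⁻¹.
After decay, C = 24.00 × e^(−kt) = 24.00 × 0.7874 = 18.90 mg/L.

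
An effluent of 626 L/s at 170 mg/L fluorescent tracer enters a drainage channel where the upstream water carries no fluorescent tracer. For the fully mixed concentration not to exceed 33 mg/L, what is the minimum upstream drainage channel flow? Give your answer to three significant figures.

2600 L/s

Set C_mix = 33: (Q·0 + 626.0·170.0) / (Q + 626.0) = 33
→ Q = 626.0·(170.0 − 33)/(33 − 0) = 2599 L/s.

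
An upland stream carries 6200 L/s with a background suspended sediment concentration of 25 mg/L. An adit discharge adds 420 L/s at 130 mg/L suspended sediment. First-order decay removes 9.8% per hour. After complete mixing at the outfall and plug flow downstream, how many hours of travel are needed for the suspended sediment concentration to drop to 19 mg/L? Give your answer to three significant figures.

4.95 h

Mass balance: C = (6200·25.00 + 420.0·130.0) / 6620 = 209600/6620 = 31.66 mg/L.
9.8%/h lost → k = −ln(1 − 0.098) = 0.1031 h⁻¹.
31.66·exp(−k·t) = 19 → t = ln(31.66/19)/k = 17820 s = 4.951 h.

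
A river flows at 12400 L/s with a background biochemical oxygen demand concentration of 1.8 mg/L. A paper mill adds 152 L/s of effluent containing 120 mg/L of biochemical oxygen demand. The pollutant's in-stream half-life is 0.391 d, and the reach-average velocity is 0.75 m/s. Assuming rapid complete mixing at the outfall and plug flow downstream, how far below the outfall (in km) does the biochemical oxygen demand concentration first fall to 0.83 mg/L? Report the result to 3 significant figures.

49.7 km

Conservation of mass: C = (12400·1.800 + 152.0·120.0) / 12550 = 40560/12550 = 3.231 mg/L.
Half-life 0.391 d → k = ln 2 / 0.391 = 1.773 d⁻¹.
Set 3.231·exp(−k·t) = 0.83 → t = ln(3.231/0.83)/k = 66250 s = 18.40 h.
Distance = v·t = 0.75·66250 = 49680 m = 49.68 km.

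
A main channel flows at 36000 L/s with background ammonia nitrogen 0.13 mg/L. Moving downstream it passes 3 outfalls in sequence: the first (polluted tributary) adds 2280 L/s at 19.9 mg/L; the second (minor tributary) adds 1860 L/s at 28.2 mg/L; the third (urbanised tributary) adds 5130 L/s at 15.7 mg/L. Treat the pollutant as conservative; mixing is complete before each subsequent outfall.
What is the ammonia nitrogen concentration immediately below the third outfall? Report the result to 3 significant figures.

4.04 mg/L

Outfall 1: combined Q = 38280 L/s; C = (36000·0.1300 + 2280·19.90)/38280 = 1.308 mg/L.
Outfall 2: combined Q = 40140 L/s; C = (38280·1.308 + 1860·28.20)/40140 = 2.554 mg/L.
Outfall 3: combined Q = 45270 L/s; C = (40140·2.554 + 5130·15.70)/45270 = 4.043 mg/L.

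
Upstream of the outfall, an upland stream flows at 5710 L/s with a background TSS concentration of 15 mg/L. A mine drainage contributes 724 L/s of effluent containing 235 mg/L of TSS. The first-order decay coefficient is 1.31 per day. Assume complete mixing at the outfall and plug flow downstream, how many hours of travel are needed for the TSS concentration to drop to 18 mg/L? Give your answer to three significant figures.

14.5 h

Conservation of mass: C = (5710·15.00 + 724.0·235.0) / 6434 = 255800/6434 = 39.76 mg/L.
39.76·exp(−k·t) = 18 → t = ln(39.76/18)/k = 52260 s = 14.52 h.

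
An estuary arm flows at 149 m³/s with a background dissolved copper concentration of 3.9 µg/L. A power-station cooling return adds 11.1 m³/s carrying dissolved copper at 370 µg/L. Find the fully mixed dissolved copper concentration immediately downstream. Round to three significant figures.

After mixing, C = (149.0·3.900 + 11.10·370.0) / 160.1 = 4688/160.1 = 29.28 µg/L.

29.3 µg/L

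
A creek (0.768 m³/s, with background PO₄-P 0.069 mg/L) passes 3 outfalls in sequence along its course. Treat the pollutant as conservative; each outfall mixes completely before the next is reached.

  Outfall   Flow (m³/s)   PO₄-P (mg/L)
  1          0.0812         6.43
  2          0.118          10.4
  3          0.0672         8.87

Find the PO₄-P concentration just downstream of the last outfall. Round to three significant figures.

2.32 mg/L

Below outfall 1: Q → 0.8492 m³/s, C = (0.7680·0.06900 + 0.08120·6.430)/0.8492 = 0.6772 mg/L.
Below outfall 2: Q → 0.9672 m³/s, C = (0.8492·0.6772 + 0.1180·10.40)/0.9672 = 1.863 mg/L.
Below outfall 3: Q → 1.034 m³/s, C = (0.9672·1.863 + 0.06720·8.870)/1.034 = 2.319 mg/L.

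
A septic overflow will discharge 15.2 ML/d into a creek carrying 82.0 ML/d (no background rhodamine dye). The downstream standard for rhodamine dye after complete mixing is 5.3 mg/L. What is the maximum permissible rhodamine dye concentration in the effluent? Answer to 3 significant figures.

At the limit, (Qr·Cr + Qe·Cₑ)/(Qr + Qe) = 5.3:
Cₑ = (97.20·5.3 − 82.00·0) / 15.20 = 33.89 mg/L.

33.9 mg/L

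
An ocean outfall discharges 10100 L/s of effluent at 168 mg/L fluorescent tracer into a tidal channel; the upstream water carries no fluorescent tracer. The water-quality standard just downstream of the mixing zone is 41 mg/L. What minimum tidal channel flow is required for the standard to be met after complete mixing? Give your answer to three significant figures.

31300 L/s

Set C_mix = 41: (Q·0 + 10100·168.0) / (Q + 10100) = 41
→ Q = 10100·(168.0 − 41)/(41 − 0) = 31290 L/s.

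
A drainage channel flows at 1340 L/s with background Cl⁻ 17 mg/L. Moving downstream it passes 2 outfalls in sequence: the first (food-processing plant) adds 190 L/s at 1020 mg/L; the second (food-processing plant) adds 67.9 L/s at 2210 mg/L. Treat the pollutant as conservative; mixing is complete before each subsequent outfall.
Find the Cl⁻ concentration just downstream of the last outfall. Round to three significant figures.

229 mg/L

Below outfall 1: Q → 1530 L/s, C = (1340·17.00 + 190.0·1020)/1530 = 141.6 mg/L.
Below outfall 2: Q → 1598 L/s, C = (1530·141.6 + 67.90·2210)/1598 = 229.5 mg/L.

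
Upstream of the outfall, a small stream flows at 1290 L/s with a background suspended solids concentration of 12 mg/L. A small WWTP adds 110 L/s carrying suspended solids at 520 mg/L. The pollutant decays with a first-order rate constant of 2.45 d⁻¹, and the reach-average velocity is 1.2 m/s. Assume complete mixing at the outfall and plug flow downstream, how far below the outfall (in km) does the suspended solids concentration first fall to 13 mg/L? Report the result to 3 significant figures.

58.6 km

After mixing, C = (1290·12.00 + 110.0·520.0) / 1400 = 72680/1400 = 51.91 mg/L.
Set 51.91·exp(−k·t) = 13 → t = ln(51.91/13)/k = 48830 s = 13.56 h.
Distance = v·t = 1.2·48830 = 58600 m = 58.60 km.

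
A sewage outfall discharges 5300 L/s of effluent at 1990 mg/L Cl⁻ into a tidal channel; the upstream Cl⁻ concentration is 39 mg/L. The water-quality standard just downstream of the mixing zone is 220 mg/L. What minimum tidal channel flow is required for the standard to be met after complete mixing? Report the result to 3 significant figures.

Set C_mix = 220: (Q·39.00 + 5300·1990) / (Q + 5300) = 220
→ Q = 5300·(1990 − 220)/(220 − 39.00) = 51830 L/s.

51800 L/s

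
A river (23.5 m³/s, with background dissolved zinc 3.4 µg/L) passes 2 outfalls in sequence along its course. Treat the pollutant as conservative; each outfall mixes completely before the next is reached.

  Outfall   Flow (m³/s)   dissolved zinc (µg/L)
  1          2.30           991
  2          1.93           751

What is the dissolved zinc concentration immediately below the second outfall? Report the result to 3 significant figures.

137 µg/L

Outfall 1: combined Q = 25.80 m³/s; C = (23.50·3.400 + 2.300·991.0)/25.80 = 91.44 µg/L.
Outfall 2: combined Q = 27.73 m³/s; C = (25.80·91.44 + 1.930·751.0)/27.73 = 137.3 µg/L.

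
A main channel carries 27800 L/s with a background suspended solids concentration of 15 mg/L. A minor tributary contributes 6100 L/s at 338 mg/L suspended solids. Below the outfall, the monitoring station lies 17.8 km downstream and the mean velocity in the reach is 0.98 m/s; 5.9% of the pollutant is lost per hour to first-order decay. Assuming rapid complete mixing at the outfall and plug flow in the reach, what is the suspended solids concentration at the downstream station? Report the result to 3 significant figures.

53.8 mg/L

After mixing, C = (27800·15.00 + 6100·338.0) / 33900 = 2479000/33900 = 73.12 mg/L.
Travel time t = 17.8·1000 / 0.98 = 18160 s = 5.045 h.
5.9%/h lost → k = −ln(1 − 0.059) = 0.06081 h⁻¹.
First-order decay: C = 73.12·exp(−k·t) = 73.12·0.7358 = 53.80 mg/L.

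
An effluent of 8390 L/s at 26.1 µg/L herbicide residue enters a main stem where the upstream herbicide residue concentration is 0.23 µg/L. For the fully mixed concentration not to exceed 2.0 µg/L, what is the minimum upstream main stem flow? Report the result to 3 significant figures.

Set C_mix = 2.0: (Q·0.2300 + 8390·26.10) / (Q + 8390) = 2.0
→ Q = 8390·(26.10 − 2.0)/(2.0 − 0.2300) = 114200 L/s.

114000 L/s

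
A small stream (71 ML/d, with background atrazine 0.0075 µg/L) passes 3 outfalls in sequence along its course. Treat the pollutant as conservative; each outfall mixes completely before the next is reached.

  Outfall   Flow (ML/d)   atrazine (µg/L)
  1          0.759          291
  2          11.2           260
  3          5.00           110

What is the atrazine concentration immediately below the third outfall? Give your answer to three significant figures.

Below outfall 1: Q → 71.76 ML/d, C = (71.00·0.007500 + 0.7590·291.0)/71.76 = 3.085 µg/L.
Below outfall 2: Q → 82.96 ML/d, C = (71.76·3.085 + 11.20·260.0)/82.96 = 37.77 µg/L.
Below outfall 3: Q → 87.96 ML/d, C = (82.96·37.77 + 5.000·110.0)/87.96 = 41.88 µg/L.

41.9 µg/L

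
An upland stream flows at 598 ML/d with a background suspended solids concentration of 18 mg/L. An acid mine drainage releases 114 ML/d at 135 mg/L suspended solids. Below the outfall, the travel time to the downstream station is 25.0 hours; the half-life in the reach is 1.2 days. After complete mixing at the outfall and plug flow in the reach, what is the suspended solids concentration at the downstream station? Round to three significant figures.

After mixing, C = (598.0·18.00 + 114.0·135.0) / 712.0 = 26150/712.0 = 36.73 mg/L.
Half-life 1.2 d → k = ln 2 / 1.2 = 0.5776 d⁻¹.
First-order decay: C = 36.73·exp(−k·t) = 36.73·0.5479 = 20.13 mg/L.

20.1 mg/L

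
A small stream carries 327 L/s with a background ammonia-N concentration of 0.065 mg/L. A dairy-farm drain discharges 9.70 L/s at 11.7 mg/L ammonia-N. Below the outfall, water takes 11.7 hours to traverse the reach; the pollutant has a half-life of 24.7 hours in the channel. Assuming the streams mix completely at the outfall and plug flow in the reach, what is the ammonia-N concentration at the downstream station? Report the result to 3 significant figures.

0.288 mg/L

Mass balance: C = (327.0·0.06500 + 9.700·11.70) / 336.7 = 134.7/336.7 = 0.4002 mg/L.
Half-life 24.7 h → k = ln 2 / 24.7 = 0.02806 h⁻¹ = 0.6735 d⁻¹.
Decay over the reach: 0.4002·exp(−kt) = 0.4002·0.7201 = 0.2882 mg/L.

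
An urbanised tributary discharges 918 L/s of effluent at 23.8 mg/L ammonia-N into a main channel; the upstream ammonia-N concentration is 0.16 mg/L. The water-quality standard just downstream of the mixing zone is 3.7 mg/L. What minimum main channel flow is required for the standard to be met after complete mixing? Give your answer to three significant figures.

Set C_mix = 3.7: (Q·0.1600 + 918.0·23.80) / (Q + 918.0) = 3.7
→ Q = 918.0·(23.80 − 3.7)/(3.7 − 0.1600) = 5212 L/s.

5210 L/s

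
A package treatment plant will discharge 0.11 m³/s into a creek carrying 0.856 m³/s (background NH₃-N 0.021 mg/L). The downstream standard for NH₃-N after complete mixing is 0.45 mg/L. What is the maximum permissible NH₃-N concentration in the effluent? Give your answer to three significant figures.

3.79 mg/L

At the limit, (Qr·Cr + Qe·Cₑ)/(Qr + Qe) = 0.45:
Cₑ = (0.9660·0.45 − 0.8560·0.02100) / 0.1100 = 3.788 mg/L.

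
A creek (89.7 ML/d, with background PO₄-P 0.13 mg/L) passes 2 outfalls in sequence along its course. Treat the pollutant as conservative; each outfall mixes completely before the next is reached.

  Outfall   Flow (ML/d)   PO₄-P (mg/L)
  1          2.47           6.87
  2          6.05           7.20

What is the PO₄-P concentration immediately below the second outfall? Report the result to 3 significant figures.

0.735 mg/L

Below outfall 1: Q → 92.17 ML/d, C = (89.70·0.1300 + 2.470·6.870)/92.17 = 0.3106 mg/L.
Below outfall 2: Q → 98.22 ML/d, C = (92.17·0.3106 + 6.050·7.200)/98.22 = 0.7350 mg/L.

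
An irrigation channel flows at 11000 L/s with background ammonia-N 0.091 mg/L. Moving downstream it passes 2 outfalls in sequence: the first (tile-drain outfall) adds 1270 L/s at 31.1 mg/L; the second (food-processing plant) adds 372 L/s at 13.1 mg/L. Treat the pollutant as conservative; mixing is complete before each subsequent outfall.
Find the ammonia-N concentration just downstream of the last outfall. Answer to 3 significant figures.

Below outfall 1: Q → 12270 L/s, C = (11000·0.09100 + 1270·31.10)/12270 = 3.301 mg/L.
Below outfall 2: Q → 12640 L/s, C = (12270·3.301 + 372.0·13.10)/12640 = 3.589 mg/L.

3.59 mg/L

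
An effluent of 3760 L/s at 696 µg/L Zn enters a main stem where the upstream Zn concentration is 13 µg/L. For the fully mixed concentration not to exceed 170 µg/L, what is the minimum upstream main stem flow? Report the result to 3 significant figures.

Set C_mix = 170: (Q·13.00 + 3760·696.0) / (Q + 3760) = 170
→ Q = 3760·(696.0 − 170)/(170 − 13.00) = 12600 L/s.

12600 L/s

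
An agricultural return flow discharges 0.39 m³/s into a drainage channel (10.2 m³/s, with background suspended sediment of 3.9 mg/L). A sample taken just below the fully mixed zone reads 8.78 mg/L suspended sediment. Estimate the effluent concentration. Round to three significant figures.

136 mg/L

Mass balance: 10.20·3.900 + 0.3900·Cₑ = 10.59·8.780
→ Cₑ = (10.59·8.780 − 10.20·3.900) / 0.3900 = 136.4 mg/L.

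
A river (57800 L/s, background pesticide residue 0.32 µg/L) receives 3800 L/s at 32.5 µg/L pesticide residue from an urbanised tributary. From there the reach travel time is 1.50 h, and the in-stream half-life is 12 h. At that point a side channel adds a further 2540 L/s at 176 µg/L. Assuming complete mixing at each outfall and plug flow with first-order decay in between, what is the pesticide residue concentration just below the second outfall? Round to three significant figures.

9.00 µg/L

Flow-weighted average: C = (57800·0.3200 + 3800·32.50) / 61600 = 142000/61600 = 2.305 µg/L; combined flow 61600 L/s.
Half-life 12 h → k = ln 2 / 12 = 0.05776 h⁻¹ = 1.386 d⁻¹.
Decay over the reach: 2.305·exp(−kt) = 2.305·0.9170 = 2.114 µg/L.
At the second outfall, C = (61600·2.114 + 2540·176.0) / (61600 + 2540) = 9.000 µg/L.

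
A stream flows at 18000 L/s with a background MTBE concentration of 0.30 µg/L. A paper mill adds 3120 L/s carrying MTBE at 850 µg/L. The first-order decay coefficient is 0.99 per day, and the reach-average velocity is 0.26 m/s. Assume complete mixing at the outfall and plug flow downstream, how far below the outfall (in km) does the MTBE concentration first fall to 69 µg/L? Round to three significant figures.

13.6 km

Mixed concentration C = ΣQC/ΣQ = (18000·0.3000 + 3120·850.0) / 21120 = 2657000/21120 = 125.8 µg/L.
Set 125.8·exp(−k·t) = 69 → t = ln(125.8/69)/k = 52430 s = 14.56 h.
Distance = v·t = 0.26·52430 = 13630 m = 13.63 km.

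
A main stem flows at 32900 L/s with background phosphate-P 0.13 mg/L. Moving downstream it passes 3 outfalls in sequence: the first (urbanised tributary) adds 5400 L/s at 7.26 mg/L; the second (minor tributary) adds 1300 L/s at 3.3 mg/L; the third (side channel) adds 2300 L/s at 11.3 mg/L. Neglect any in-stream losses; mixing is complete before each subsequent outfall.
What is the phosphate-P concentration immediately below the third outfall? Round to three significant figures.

Outfall 1: combined Q = 38300 L/s; C = (32900·0.1300 + 5400·7.260)/38300 = 1.135 mg/L.
Outfall 2: combined Q = 39600 L/s; C = (38300·1.135 + 1300·3.300)/39600 = 1.206 mg/L.
Outfall 3: combined Q = 41900 L/s; C = (39600·1.206 + 2300·11.30)/41900 = 1.760 mg/L.

1.76 mg/L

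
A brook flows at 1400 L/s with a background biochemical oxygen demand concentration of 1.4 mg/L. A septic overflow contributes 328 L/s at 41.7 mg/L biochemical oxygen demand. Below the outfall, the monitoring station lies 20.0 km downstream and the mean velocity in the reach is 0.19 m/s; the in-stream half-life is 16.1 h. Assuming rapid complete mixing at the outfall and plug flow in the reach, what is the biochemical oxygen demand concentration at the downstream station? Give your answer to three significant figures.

Flow-weighted average: C = (1400·1.400 + 328.0·41.70) / 1728 = 15640/1728 = 9.050 mg/L.
Travel time t = 20.0·1000 / 0.19 = 105300 s = 29.24 h.
Half-life 16.1 h → k = ln 2 / 16.1 = 0.04305 h⁻¹ = 1.033 d⁻¹.
Decay over the reach: 9.050·exp(−kt) = 9.050·0.2840 = 2.570 mg/L.

2.57 mg/L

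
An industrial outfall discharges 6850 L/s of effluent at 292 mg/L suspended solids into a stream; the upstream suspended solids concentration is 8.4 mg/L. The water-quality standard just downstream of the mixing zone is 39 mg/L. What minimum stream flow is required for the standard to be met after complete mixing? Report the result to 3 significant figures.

Set C_mix = 39: (Q·8.400 + 6850·292.0) / (Q + 6850) = 39
→ Q = 6850·(292.0 − 39)/(39 − 8.400) = 56640 L/s.

56600 L/s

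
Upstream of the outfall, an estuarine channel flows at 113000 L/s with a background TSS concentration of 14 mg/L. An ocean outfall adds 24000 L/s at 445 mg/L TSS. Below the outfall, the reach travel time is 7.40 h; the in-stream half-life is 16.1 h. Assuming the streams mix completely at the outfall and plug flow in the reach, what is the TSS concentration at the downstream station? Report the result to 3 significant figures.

65.1 mg/L

Mixed concentration C = ΣQC/ΣQ = (113000·14.00 + 24000·445.0) / 137000 = 12260000/137000 = 89.50 mg/L.
Half-life 16.1 h → k = ln 2 / 16.1 = 0.04305 h⁻¹ = 1.033 d⁻¹.
First-order decay: C = 89.50·exp(−k·t) = 89.50·0.7272 = 65.08 mg/L.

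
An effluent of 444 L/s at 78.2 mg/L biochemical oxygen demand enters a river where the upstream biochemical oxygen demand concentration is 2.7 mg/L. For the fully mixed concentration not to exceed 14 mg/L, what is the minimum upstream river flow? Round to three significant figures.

Set C_mix = 14: (Q·2.700 + 444.0·78.20) / (Q + 444.0) = 14
→ Q = 444.0·(78.20 − 14)/(14 − 2.700) = 2523 L/s.

2520 L/s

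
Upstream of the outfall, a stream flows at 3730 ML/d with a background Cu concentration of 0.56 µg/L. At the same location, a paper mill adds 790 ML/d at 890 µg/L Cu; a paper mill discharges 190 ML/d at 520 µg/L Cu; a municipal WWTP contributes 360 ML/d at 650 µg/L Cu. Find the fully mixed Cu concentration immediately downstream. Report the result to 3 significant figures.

Mixed concentration C = ΣQC/ΣQ = (3730·0.5600 + 790.0·890.0 + 190.0·520.0 + 360.0·650.0) / 5070 = 1038000/5070 = 204.7 µg/L.

205 µg/L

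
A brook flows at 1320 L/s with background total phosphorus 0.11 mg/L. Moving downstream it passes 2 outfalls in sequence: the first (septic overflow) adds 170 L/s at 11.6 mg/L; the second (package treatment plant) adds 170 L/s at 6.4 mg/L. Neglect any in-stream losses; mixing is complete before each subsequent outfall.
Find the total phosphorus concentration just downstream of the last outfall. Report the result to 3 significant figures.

Outfall 1: combined Q = 1490 L/s; C = (1320·0.1100 + 170.0·11.60)/1490 = 1.421 mg/L.
Outfall 2: combined Q = 1660 L/s; C = (1490·1.421 + 170.0·6.400)/1660 = 1.931 mg/L.

1.93 mg/L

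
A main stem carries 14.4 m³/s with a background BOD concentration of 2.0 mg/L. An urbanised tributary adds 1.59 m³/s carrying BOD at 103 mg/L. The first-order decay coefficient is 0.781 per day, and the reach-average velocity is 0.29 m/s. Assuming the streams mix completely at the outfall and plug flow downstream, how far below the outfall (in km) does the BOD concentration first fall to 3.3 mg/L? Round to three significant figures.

41.5 km

Mass balance: C = (14.40·2.000 + 1.590·103.0) / 15.99 = 192.6/15.99 = 12.04 mg/L.
Set 12.04·exp(−k·t) = 3.3 → t = ln(12.04/3.3)/k = 143200 s = 39.78 h.
Distance = v·t = 0.29·143200 = 41530 m = 41.53 km.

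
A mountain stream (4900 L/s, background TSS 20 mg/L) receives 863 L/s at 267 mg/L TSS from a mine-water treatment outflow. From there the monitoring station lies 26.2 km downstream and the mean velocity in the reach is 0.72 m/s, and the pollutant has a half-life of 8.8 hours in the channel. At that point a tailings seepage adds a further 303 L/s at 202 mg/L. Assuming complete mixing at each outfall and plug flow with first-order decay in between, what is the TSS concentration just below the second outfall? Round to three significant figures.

34.5 mg/L

After mixing, C = (4900·20.00 + 863.0·267.0) / 5763 = 328400/5763 = 56.99 mg/L; combined flow 5763 L/s.
Travel time t = 26.2·1000 / 0.72 = 36390 s = 10.11 h.
Half-life 8.8 h → k = ln 2 / 8.8 = 0.07877 h⁻¹ = 1.890 d⁻¹.
Decay over the reach: 56.99·exp(−kt) = 56.99·0.4511 = 25.70 mg/L.
Second outfall: C = (5763·25.70 + 303.0·202.0)/6066 = 34.51 mg/L.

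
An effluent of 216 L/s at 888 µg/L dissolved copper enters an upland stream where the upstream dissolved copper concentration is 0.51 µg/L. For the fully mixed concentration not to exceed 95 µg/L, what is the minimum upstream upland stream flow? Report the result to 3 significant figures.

Set C_mix = 95: (Q·0.5100 + 216.0·888.0) / (Q + 216.0) = 95
→ Q = 216.0·(888.0 − 95)/(95 − 0.5100) = 1813 L/s.

1810 L/s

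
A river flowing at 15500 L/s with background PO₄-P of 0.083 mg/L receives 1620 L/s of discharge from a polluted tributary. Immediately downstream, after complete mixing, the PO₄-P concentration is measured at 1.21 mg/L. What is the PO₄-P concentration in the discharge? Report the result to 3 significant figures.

Mass balance: 15500·0.08300 + 1620·Cₑ = 17120·1.210
→ Cₑ = (17120·1.210 − 15500·0.08300) / 1620 = 11.99 mg/L.

12.0 mg/L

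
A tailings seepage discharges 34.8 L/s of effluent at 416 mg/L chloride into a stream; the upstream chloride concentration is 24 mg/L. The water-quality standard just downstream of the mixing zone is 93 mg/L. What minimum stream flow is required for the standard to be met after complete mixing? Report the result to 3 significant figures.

Set C_mix = 93: (Q·24.00 + 34.80·416.0) / (Q + 34.80) = 93
→ Q = 34.80·(416.0 − 93)/(93 − 24.00) = 162.9 L/s.

163 L/s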